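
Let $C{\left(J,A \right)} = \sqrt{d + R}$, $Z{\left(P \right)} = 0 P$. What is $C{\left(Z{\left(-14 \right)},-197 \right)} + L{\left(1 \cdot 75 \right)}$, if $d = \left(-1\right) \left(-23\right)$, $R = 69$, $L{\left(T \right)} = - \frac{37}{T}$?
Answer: $- \frac{37}{75} + 2 \sqrt{23} \approx 9.0983$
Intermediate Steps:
$d = 23$
$Z{\left(P \right)} = 0$
$C{\left(J,A \right)} = 2 \sqrt{23}$ ($C{\left(J,A \right)} = \sqrt{23 + 69} = \sqrt{92} = 2 \sqrt{23}$)
$C{\left(Z{\left(-14 \right)},-197 \right)} + L{\left(1 \cdot 75 \right)} = 2 \sqrt{23} - \frac{37}{1 \cdot 75} = 2 \sqrt{23} - \frac{37}{75} = - \frac{37}{75} + 2 \sqrt{23}$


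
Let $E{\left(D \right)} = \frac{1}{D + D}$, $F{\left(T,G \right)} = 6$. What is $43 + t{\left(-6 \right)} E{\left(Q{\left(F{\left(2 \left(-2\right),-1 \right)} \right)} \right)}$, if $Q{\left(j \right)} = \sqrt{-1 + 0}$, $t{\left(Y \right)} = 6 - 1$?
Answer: $43 - \frac{5 i}{2} \approx 43.0 - 2.5 i$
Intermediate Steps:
$t{\left(Y \right)} = 5$ ($t{\left(Y \right)} = 6 - 1 = 5$)
$Q{\left(j \right)} = i$ ($Q{\left(j \right)} = \sqrt{-1} = i$)
$E{\left(D \right)} = \frac{1}{2 D}$
$43 + t{\left(-6 \right)} E{\left(Q{\left(F{\left(2 \left(-2\right),-1 \right)} \right)} \right)} = 43 + 5 \frac{1}{2 i} = 43 + 5 \frac{\left(-1\right) i}{2} = 43 + 5 \left(- \frac{i}{2}\right) = 43 - \frac{5 i}{2}$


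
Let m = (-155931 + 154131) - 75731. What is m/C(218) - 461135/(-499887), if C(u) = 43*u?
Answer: -34434059507/4685940738 ≈ -7.3484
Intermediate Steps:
m = -77531 (m = -1800 - 75731 = -77531)
m/C(218) - 461135/(-499887) = -77531/(43*218) - 461135/(-499887) = -77531/9374 - 461135*(-1/499887) = -77531*1/9374 + 461135/499887 = -77531/9374 + 461135/499887 = -34434059507/4685940738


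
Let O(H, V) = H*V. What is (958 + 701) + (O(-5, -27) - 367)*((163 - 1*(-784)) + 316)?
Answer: -291357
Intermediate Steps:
(958 + 701) + (O(-5, -27) - 367)*((163 - 1*(-784)) + 316) = (958 + 701) + (-5*(-27) - 367)*((163 - 1*(-784)) + 316) = 1659 + (135 - 367)*((163 + 784) + 316) = 1659 - 232*(947 + 316) = 1659 - 232*1263 = 1659 - 293016 = -291357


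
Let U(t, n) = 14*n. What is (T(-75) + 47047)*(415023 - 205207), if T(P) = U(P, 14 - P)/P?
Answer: 740079570664/75 ≈ 9.8677e+9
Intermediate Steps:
T(P) = (196 - 14*P)/P (T(P) = (14*(14 - P))/P = (196 - 14*P)/P)
(T(-75) + 47047)*(415023 - 205207) = ((-14 + 196/(-75)) + 47047)*(415023 - 205207) = ((-14 + 196*(-1/75)) + 47047)*209816 = ((-14 - 196/75) + 47047)*209816 = (-1246/75 + 47047)*209816 = (3527279/75)*209816 = 740079570664/75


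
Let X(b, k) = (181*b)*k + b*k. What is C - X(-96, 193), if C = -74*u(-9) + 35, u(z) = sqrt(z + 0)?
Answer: 3372131 - 222*I ≈ 3.3721e+6 - 222.0*I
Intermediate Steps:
X(b, k) = 182*b*k (X(b, k) = 181*b*k + b*k = 182*b*k)
u(z) = sqrt(z)
C = 35 - 222*I (C = -222*I + 35 = 35 - 222*I ≈ 35.0 - 222.0*I)
C - X(-96, 193) = (35 - 222*I) - 182*(-96)*193 = (35 - 222*I) - 1*(-3372096) = (35 - 222*I) + 3372096 = 3372131 - 222*I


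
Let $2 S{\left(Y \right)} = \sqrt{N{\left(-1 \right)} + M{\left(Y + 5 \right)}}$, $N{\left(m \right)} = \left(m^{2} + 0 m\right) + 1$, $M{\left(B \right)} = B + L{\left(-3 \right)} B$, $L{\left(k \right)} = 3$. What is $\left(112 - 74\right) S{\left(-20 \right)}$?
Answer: $19 i \sqrt{58} \approx 144.7 i$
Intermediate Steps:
$M{\left(B \right)} = 4 B$ ($M{\left(B \right)} = B + 3 B = 4 B$)
$N{\left(m \right)} = 1 + m^{2}$ ($N{\left(m \right)} = \left(m^{2} + 0\right) + 1 = m^{2} + 1 = 1 + m^{2}$)
$S{\left(Y \right)} = \frac{\sqrt{22 + 4 Y}}{2}$ ($S{\left(Y \right)} = \frac{\sqrt{\left(1 + \left(-1\right)^{2}\right) + 4 \left(Y + 5\right)}}{2} = \frac{\sqrt{\left(1 + 1\right) + 4 \left(5 + Y\right)}}{2} = \frac{\sqrt{2 + \left(20 + 4 Y\right)}}{2} = \frac{\sqrt{22 + 4 Y}}{2}$)
$\left(112 - 74\right) S{\left(-20 \right)} = \left(112 - 74\right) \frac{\sqrt{22 + 4 \left(-20\right)}}{2} = 38 \frac{\sqrt{22 - 80}}{2} = 38 \frac{\sqrt{-58}}{2} = 38 \frac{i \sqrt{58}}{2} = 19 i \sqrt{58}$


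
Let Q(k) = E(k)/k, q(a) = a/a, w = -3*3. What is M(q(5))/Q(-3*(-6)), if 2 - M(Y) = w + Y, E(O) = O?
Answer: 10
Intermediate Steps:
w = -9
q(a) = 1
Q(k) = 1 (Q(k) = k/k = 1)
M(Y) = 11 - Y (M(Y) = 2 - (-9 + Y) = 2 + (9 - Y) = 11 - Y)
M(q(5))/Q(-3*(-6)) = (11 - 1*1)/1 = (11 - 1)*1 = 10*1 = 10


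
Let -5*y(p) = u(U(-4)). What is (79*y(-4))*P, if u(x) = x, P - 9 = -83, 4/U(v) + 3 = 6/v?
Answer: -46768/45 ≈ -1039.3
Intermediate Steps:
U(v) = 4/(-3 + 6/v)
P = -74 (P = 9 - 83 = -74)
y(p) = 8/45 (y(p) = -(-4)*(-4)/(5*(-6 + 3*(-4))) = -(-4)*(-4)/(5*(-6 - 12)) = -(-4)*(-4)/(5*(-18)) = -(-4)*(-4)*(-1)/(5*18) = -⅕*(-8/9) = 8/45)
(79*y(-4))*P = (79*(8/45))*(-74) = (632/45)*(-74) = -46768/45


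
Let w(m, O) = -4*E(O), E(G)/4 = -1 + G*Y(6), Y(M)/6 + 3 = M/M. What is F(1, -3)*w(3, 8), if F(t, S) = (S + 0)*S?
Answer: 13968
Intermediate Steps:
Y(M) = -12 (Y(M) = -18 + 6*(M/M) = -18 + 6*1 = -18 + 6 = -12)
E(G) = -4 - 48*G (E(G) = 4*(-1 + G*(-12)) = 4*(-1 - 12*G) = -4 - 48*G)
F(t, S) = S² (F(t, S) = S*S = S²)
w(m, O) = 16 + 192*O (w(m, O) = -4*(-4 - 48*O) = 16 + 192*O)
F(1, -3)*w(3, 8) = (-3)²*(16 + 192*8) = 9*(16 + 1536) = 9*1552 = 13968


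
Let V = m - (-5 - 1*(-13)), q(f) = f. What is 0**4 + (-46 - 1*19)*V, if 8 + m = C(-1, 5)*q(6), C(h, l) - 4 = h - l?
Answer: 1820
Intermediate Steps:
C(h, l) = 4 + h - l (C(h, l) = 4 + (h - l) = 4 + h - l)
m = -20 (m = -8 + (4 - 1 - 1*5)*6 = -8 + (4 - 1 - 5)*6 = -8 - 2*6 = -8 - 12 = -20)
V = -28 (V = -20 - (-5 - 1*(-13)) = -20 - (-5 + 13) = -20 - 1*8 = -20 - 8 = -28)
0**4 + (-46 - 1*19)*V = 0**4 + (-46 - 1*19)*(-28) = 0 + (-46 - 19)*(-28) = 0 - 65*(-28) = 0 + 1820 = 1820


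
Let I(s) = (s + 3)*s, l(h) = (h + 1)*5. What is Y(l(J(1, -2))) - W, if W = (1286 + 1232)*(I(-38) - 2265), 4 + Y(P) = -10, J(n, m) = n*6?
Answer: 2354316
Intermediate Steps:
J(n, m) = 6*n
l(h) = 5 + 5*h (l(h) = (1 + h)*5 = 5 + 5*h)
I(s) = s*(3 + s) (I(s) = (3 + s)*s = s*(3 + s))
Y(P) = -14 (Y(P) = -4 - 10 = -14)
W = -2354330 (W = (1286 + 1232)*(-38*(3 - 38) - 2265) = 2518*(-38*(-35) - 2265) = 2518*(1330 - 2265) = 2518*(-935) = -2354330)
Y(l(J(1, -2))) - W = -14 - 1*(-2354330) = -14 + 2354330 = 2354316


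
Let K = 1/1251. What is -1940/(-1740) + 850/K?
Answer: 92511547/87 ≈ 1.0634e+6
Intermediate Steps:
K = 1/1251 ≈ 0.00079936
-1940/(-1740) + 850/K = -1940/(-1740) + 850/(1/1251) = -1940*(-1/1740) + 850*1251 = 97/87 + 1063350 = 92511547/87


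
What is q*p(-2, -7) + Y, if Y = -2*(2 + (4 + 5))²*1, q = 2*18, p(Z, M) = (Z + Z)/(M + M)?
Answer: -1622/7 ≈ -231.71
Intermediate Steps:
p(Z, M) = Z/M (p(Z, M) = (2*Z)/((2*M)) = (2*Z)*(1/(2*M)) = Z/M)
q = 36
Y = -242 (Y = -2*(2 + 9)²*1 = -2*11²*1 = -2*121*1 = -242*1 = -242)
q*p(-2, -7) + Y = 36*(-2/(-7)) - 242 = 36*(-2*(-⅐)) - 242 = 36*(2/7) - 242 = 72/7 - 242 = -1622/7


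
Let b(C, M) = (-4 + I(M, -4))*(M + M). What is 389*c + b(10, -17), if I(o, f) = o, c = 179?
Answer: 70345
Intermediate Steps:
b(C, M) = 2*M*(-4 + M) (b(C, M) = (-4 + M)*(M + M) = (-4 + M)*(2*M) = 2*M*(-4 + M))
389*c + b(10, -17) = 389*179 + 2*(-17)*(-4 - 17) = 69631 + 2*(-17)*(-21) = 69631 + 714 = 70345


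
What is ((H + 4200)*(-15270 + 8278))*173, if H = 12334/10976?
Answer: -249005577281/49 ≈ -5.0817e+9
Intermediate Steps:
H = 881/784 (H = 12334*(1/10976) = 881/784 ≈ 1.1237)
((H + 4200)*(-15270 + 8278))*173 = ((881/784 + 4200)*(-15270 + 8278))*173 = ((3293681/784)*(-6992))*173 = -1439338597/49*173 = -249005577281/49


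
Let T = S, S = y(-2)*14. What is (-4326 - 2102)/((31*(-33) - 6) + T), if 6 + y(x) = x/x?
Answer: 6428/1099 ≈ 5.8490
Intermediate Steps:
y(x) = -5 (y(x) = -6 + x/x = -6 + 1 = -5)
S = -70 (S = -5*14 = -70)
T = -70
(-4326 - 2102)/((31*(-33) - 6) + T) = (-4326 - 2102)/((31*(-33) - 6) - 70) = -6428/((-1023 - 6) - 70) = -6428/(-1029 - 70) = -6428/(-1099) = -6428*(-1/1099) = 6428/1099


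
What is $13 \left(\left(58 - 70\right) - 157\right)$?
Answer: $-2197$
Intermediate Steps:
$13 \left(\left(58 - 70\right) - 157\right) = 13 \left(-12 - 157\right) = 13 \left(-169\right) = -2197$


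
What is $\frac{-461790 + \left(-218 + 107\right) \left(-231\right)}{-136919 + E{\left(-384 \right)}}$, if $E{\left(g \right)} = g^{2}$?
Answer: $- \frac{436149}{10537} \approx -41.392$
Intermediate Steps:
$\frac{-461790 + \left(-218 + 107\right) \left(-231\right)}{-136919 + E{\left(-384 \right)}} = \frac{-461790 + \left(-218 + 107\right) \left(-231\right)}{-136919 + \left(-384\right)^{2}} = \frac{-461790 - -25641}{-136919 + 147456} = \frac{-461790 + 25641}{10537} = \left(-436149\right) \frac{1}{10537} = - \frac{436149}{10537}$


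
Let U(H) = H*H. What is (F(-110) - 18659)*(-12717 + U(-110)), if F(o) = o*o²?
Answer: 832739603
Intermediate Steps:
U(H) = H²
F(o) = o³
(F(-110) - 18659)*(-12717 + U(-110)) = ((-110)³ - 18659)*(-12717 + (-110)²) = (-1331000 - 18659)*(-12717 + 12100) = -1349659*(-617) = 832739603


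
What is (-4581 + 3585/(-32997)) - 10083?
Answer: -161290531/10999 ≈ -14664.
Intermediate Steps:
(-4581 + 3585/(-32997)) - 10083 = (-4581 + 3585*(-1/32997)) - 10083 = (-4581 - 1195/10999) - 10083 = -50387614/10999 - 10083 = -161290531/10999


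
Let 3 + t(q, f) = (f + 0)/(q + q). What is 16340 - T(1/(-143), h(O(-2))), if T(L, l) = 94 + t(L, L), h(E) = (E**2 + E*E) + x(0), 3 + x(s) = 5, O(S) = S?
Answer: 32497/2 ≈ 16249.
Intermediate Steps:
t(q, f) = -3 + f/(2*q) (t(q, f) = -3 + (f + 0)/(q + q) = -3 + f/((2*q)) = -3 + f*(1/(2*q)) = -3 + f/(2*q))
x(s) = 2 (x(s) = -3 + 5 = 2)
h(E) = 2 + 2*E**2 (h(E) = (E**2 + E*E) + 2 = (E**2 + E**2) + 2 = 2*E**2 + 2 = 2 + 2*E**2)
T(L, l) = 183/2 (T(L, l) = 94 + (-3 + L/(2*L)) = 94 + (-3 + 1/2) = 94 - 5/2 = 183/2)
16340 - T(1/(-143), h(O(-2))) = 16340 - 1*183/2 = 16340 - 183/2 = 32497/2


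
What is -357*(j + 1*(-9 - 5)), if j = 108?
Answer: -33558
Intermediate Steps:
-357*(j + 1*(-9 - 5)) = -357*(108 + 1*(-9 - 5)) = -357*(108 + 1*(-14)) = -357*(108 - 14) = -357*94 = -33558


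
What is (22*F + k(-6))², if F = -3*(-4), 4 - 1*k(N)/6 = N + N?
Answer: 129600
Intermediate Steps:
k(N) = 24 - 12*N (k(N) = 24 - 6*(N + N) = 24 - 12*N)
F = 12
(22*F + k(-6))² = (22*12 + (24 - 12*(-6)))² = (264 + (24 + 72))² = (264 + 96)² = 360² = 129600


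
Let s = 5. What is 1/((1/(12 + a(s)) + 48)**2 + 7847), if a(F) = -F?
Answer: 49/498072 ≈ 9.8379e-5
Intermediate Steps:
1/((1/(12 + a(s)) + 48)**2 + 7847) = 1/((1/(12 - 1*5) + 48)**2 + 7847) = 1/((1/(12 - 5) + 48)**2 + 7847) = 1/((1/7 + 48)**2 + 7847) = 1/((337/7)**2 + 7847) = 1/(113569/49 + 7847) = 1/(498072/49) = 49/498072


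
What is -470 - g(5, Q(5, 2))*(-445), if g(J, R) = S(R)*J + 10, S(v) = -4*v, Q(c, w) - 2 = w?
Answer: -31620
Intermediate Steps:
Q(c, w) = 2 + w
g(J, R) = 10 - 4*J*R (g(J, R) = (-4*R)*J + 10 = -4*J*R + 10 = 10 - 4*J*R)
-470 - g(5, Q(5, 2))*(-445) = -470 - (10 - 4*5*(2 + 2))*(-445) = -470 - (10 - 4*5*4)*(-445) = -470 - (10 - 80)*(-445) = -470 - 1*(-70)*(-445) = -470 + 70*(-445) = -470 - 31150 = -31620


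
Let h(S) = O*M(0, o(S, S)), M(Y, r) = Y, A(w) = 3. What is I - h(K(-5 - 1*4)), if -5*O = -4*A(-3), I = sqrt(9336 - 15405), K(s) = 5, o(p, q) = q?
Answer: 17*I*sqrt(21) ≈ 77.904*I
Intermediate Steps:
I = 17*I*sqrt(21) (I = sqrt(-6069) = 17*I*sqrt(21) ≈ 77.904*I)
O = 12/5 (O = -(-4)*3/5 = -1/5*(-12) = 12/5 ≈ 2.4000)
h(S) = 0 (h(S) = (12/5)*0 = 0)
I - h(K(-5 - 1*4)) = 17*I*sqrt(21) - 1*0 = 17*I*sqrt(21) + 0 = 17*I*sqrt(21)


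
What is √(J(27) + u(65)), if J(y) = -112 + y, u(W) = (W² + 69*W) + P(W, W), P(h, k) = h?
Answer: √8690 ≈ 93.220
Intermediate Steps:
u(W) = W² + 70*W (u(W) = (W² + 69*W) + W = W² + 70*W)
√(J(27) + u(65)) = √((-112 + 27) + 65*(70 + 65)) = √(-85 + 65*135) = √(-85 + 8775) = √8690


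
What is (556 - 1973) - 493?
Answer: -1910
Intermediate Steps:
(556 - 1973) - 493 = -1417 - 493 = -1910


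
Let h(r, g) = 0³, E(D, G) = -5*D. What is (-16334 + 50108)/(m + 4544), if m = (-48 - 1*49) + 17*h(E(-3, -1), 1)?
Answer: 33774/4447 ≈ 7.5948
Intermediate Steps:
h(r, g) = 0
m = -97 (m = (-48 - 1*49) + 17*0 = (-48 - 49) + 0 = -97 + 0 = -97)
(-16334 + 50108)/(m + 4544) = (-16334 + 50108)/(-97 + 4544) = 33774/4447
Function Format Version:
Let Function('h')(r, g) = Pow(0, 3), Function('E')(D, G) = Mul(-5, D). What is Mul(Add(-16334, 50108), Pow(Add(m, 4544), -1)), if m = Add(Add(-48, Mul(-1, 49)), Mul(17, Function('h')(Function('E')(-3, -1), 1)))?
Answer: Rational(33774, 4447) ≈ 7.5948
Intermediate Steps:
Function('h')(r, g) = 0
m = -97 (m = Add(Add(-48, Mul(-1, 49)), Mul(17, 0)) = Add(Add(-48, -49), 0) = Add(-97, 0) = -97)
Mul(Add(-16334, 50108), Pow(Add(m, 4544), -1)) = Mul(Add(-16334, 50108), Pow(Add(-97, 4544), -1)) = Mul(33774, Pow(4447, -1)) = Mul(33774, Rational(1, 4447)) = Rational(33774, 4447)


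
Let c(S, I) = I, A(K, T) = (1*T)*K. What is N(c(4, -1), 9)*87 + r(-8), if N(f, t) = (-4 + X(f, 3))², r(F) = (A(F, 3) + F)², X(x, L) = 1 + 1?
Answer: 1372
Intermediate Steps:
X(x, L) = 2
A(K, T) = K*T (A(K, T) = T*K = K*T)
r(F) = 16*F² (r(F) = (F*3 + F)² = (3*F + F)² = (4*F)² = 16*F²)
N(f, t) = 4 (N(f, t) = (-4 + 2)² = (-2)² = 4)
N(c(4, -1), 9)*87 + r(-8) = 4*87 + 16*(-8)² = 348 + 16*64 = 348 + 1024 = 1372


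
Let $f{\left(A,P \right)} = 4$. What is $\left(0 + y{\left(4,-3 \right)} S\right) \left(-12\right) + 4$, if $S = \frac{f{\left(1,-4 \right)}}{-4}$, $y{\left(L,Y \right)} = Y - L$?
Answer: $-80$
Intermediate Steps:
$S = -1$ ($S = \frac{4}{-4} = 4 \left(- \frac{1}{4}\right) = -1$)
$\left(0 + y{\left(4,-3 \right)} S\right) \left(-12\right) + 4 = \left(0 + \left(-3 - 4\right) \left(-1\right)\right) \left(-12\right) + 4 = \left(0 - -7\right) \left(-12\right) + 4 = \left(0 + 7\right) \left(-12\right) + 4 = 7 \left(-12\right) + 4 = -84 + 4 = -80$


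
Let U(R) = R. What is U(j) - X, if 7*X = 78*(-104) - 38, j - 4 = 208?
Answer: 9634/7 ≈ 1376.3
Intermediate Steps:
j = 212 (j = 4 + 208 = 212)
X = -8150/7 (X = (78*(-104) - 38)/7 = (-8112 - 38)/7 = (⅐)*(-8150) = -8150/7 ≈ -1164.3)
U(j) - X = 212 - 1*(-8150/7) = 212 + 8150/7 = 9634/7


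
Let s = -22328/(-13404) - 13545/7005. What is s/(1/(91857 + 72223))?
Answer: -68775608720/1564917 ≈ -43948.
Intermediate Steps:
s = -419159/1564917 (s = -22328*(-1/13404) - 13545*1/7005 = 5582/3351 - 903/467 = -419159/1564917 ≈ -0.26785)
s/(1/(91857 + 72223)) = -419159/(1564917*(1/(91857 + 72223))) = -419159/(1564917*(1/164080)) = -419159/(1564917*1/164080) = -419159/1564917*164080 = -68775608720/1564917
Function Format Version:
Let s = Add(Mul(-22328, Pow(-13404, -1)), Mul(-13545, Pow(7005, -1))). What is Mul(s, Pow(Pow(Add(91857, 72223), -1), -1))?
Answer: Rational(-68775608720, 1564917) ≈ -43948.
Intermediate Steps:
s = Rational(-419159, 1564917) (s = Add(Mul(-22328, Rational(-1, 13404)), Mul(-13545, Rational(1, 7005))) = Add(Rational(5582, 3351), Rational(-903, 467)) = Rational(-419159, 1564917) ≈ -0.26785)
Mul(s, Pow(Pow(Add(91857, 72223), -1), -1)) = Mul(Rational(-419159, 1564917), Pow(Pow(Add(91857, 72223), -1), -1)) = Mul(Rational(-419159, 1564917), Pow(Pow(164080, -1), -1)) = Mul(Rational(-419159, 1564917), Pow(Rational(1, 164080), -1)) = Mul(Rational(-419159, 1564917), 164080) = Rational(-68775608720, 1564917)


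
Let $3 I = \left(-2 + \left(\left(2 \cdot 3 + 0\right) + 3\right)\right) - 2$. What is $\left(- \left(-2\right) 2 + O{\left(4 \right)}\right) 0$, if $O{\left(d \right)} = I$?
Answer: $0$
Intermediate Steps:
$I = \frac{5}{3}$ ($I = \frac{\left(-2 + \left(\left(2 \cdot 3 + 0\right) + 3\right)\right) - 2}{3} = \frac{\left(-2 + \left(\left(6 + 0\right) + 3\right)\right) - 2}{3} = \frac{\left(-2 + \left(6 + 3\right)\right) - 2}{3} = \frac{\left(-2 + 9\right) - 2}{3} = \frac{7 - 2}{3} = \frac{1}{3} \cdot 5 = \frac{5}{3} \approx 1.6667$)
$O{\left(d \right)} = \frac{5}{3}$
$\left(- \left(-2\right) 2 + O{\left(4 \right)}\right) 0 = \left(- \left(-2\right) 2 + \frac{5}{3}\right) 0 = \left(\left(-1\right) \left(-4\right) + \frac{5}{3}\right) 0 = \left(4 + \frac{5}{3}\right) 0 = \frac{17}{3} \cdot 0 = 0$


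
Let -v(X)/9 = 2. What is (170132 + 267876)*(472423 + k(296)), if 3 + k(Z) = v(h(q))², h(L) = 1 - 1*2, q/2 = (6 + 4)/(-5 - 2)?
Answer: 207065653952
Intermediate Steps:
q = -20/7 (q = 2*((6 + 4)/(-5 - 2)) = 2*(10/(-7)) = 2*(10*(-⅐)) = 2*(-10/7) = -20/7 ≈ -2.8571)
h(L) = -1 (h(L) = 1 - 2 = -1)
v(X) = -18 (v(X) = -9*2 = -18)
k(Z) = 321 (k(Z) = -3 + (-18)² = -3 + 324 = 321)
(170132 + 267876)*(472423 + k(296)) = (170132 + 267876)*(472423 + 321) = 438008*472744 = 207065653952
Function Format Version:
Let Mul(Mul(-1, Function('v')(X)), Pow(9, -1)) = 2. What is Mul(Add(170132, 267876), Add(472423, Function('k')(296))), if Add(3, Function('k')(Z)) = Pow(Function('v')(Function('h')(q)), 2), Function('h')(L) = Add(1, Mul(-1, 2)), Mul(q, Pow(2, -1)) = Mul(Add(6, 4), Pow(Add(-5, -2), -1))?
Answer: 207065653952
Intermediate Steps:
q = Rational(-20, 7) (q = Mul(2, Mul(Add(6, 4), Pow(Add(-5, -2), -1))) = Mul(2, Mul(10, Pow(-7, -1))) = Mul(2, Mul(10, Rational(-1, 7))) = Mul(2, Rational(-10, 7)) = Rational(-20, 7) ≈ -2.8571)
Function('h')(L) = -1 (Function('h')(L) = Add(1, -2) = -1)
Function('v')(X) = -18 (Function('v')(X) = Mul(-9, 2) = -18)
Function('k')(Z) = 321 (Function('k')(Z) = Add(-3, Pow(-18, 2)) = Add(-3, 324) = 321)
Mul(Add(170132, 267876), Add(472423, Function('k')(296))) = Mul(Add(170132, 267876), Add(472423, 321)) = Mul(438008, 472744) = 207065653952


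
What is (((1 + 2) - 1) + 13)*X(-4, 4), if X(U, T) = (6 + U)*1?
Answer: 30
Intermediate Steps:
X(U, T) = 6 + U
(((1 + 2) - 1) + 13)*X(-4, 4) = (((1 + 2) - 1) + 13)*(6 - 4) = ((3 - 1) + 13)*2 = (2 + 13)*2 = 15*2 = 30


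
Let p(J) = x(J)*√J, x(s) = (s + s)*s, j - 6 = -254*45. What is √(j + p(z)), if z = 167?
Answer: √(-11424 + 55778*√167) ≈ 842.25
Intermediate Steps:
j = -11424 (j = 6 - 254*45 = 6 - 11430 = -11424)
x(s) = 2*s² (x(s) = (2*s)*s = 2*s²)
p(J) = 2*J^(5/2) (p(J) = (2*J²)*√J = 2*J^(5/2))
√(j + p(z)) = √(-11424 + 2*167^(5/2)) = √(-11424 + 2*(27889*√167)) = √(-11424 + 55778*√167)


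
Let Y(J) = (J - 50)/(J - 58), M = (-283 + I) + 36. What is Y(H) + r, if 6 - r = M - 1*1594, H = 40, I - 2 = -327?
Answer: 19553/9 ≈ 2172.6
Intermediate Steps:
I = -325 (I = 2 - 327 = -325)
M = -572 (M = (-283 - 325) + 36 = -608 + 36 = -572)
Y(J) = (-50 + J)/(-58 + J)
r = 2172 (r = 6 - (-572 - 1*1594) = 6 - (-572 - 1594) = 6 - 1*(-2166) = 6 + 2166 = 2172)
Y(H) + r = (-50 + 40)/(-58 + 40) + 2172 = -10/(-18) + 2172 = -1/18*(-10) + 2172 = 5/9 + 2172 = 19553/9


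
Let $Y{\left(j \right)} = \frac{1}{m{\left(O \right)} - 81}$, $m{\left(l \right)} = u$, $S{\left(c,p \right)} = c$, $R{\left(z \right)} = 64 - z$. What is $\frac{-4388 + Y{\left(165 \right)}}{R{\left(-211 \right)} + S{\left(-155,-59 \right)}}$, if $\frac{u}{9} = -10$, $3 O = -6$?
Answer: $- \frac{750349}{20520} \approx -36.567$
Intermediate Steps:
$O = -2$ ($O = \frac{1}{3} \left(-6\right) = -2$)
$u = -90$ ($u = 9 \left(-10\right) = -90$)
$m{\left(l \right)} = -90$
$Y{\left(j \right)} = - \frac{1}{171}$ ($Y{\left(j \right)} = \frac{1}{-90 - 81} = \frac{1}{-171} = - \frac{1}{171}$)
$\frac{-4388 + Y{\left(165 \right)}}{R{\left(-211 \right)} + S{\left(-155,-59 \right)}} = \frac{-4388 - \frac{1}{171}}{\left(64 - -211\right) - 155} = - \frac{750349}{171 \left(\left(64 + 211\right) - 155\right)} = - \frac{750349}{171 \left(275 - 155\right)} = - \frac{750349}{171 \cdot 120} = \left(- \frac{750349}{171}\right) \frac{1}{120} = - \frac{750349}{20520}$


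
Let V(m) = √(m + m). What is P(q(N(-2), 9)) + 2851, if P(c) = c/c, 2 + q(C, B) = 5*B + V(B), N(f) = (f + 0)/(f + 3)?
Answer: 2852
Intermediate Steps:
V(m) = √2*√m (V(m) = √(2*m) = √2*√m)
N(f) = f/(3 + f)
q(C, B) = -2 + 5*B + √2*√B (q(C, B) = -2 + (5*B + √2*√B) = -2 + 5*B + √2*√B)
P(c) = 1
P(q(N(-2), 9)) + 2851 = 1 + 2851 = 2852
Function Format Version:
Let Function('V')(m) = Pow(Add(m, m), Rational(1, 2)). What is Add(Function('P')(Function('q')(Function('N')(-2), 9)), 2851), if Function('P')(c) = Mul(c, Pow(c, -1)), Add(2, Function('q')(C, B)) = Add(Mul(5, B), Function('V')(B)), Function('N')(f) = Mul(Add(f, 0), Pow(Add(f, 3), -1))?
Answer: 2852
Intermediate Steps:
Function('V')(m) = Mul(Pow(2, Rational(1, 2)), Pow(m, Rational(1, 2))) (Function('V')(m) = Pow(Mul(2, m), Rational(1, 2)) = Mul(Pow(2, Rational(1, 2)), Pow(m, Rational(1, 2))))
Function('N')(f) = Mul(f, Pow(Add(3, f), -1))
Function('q')(C, B) = Add(-2, Mul(5, B), Mul(Pow(2, Rational(1, 2)), Pow(B, Rational(1, 2)))) (Function('q')(C, B) = Add(-2, Add(Mul(5, B), Mul(Pow(2, Rational(1, 2)), Pow(B, Rational(1, 2))))) = Add(-2, Mul(5, B), Mul(Pow(2, Rational(1, 2)), Pow(B, Rational(1, 2)))))
Function('P')(c) = 1
Add(Function('P')(Function('q')(Function('N')(-2), 9)), 2851) = Add(1, 2851) = 2852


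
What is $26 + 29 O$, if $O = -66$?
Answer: $-1888$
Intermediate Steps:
$26 + 29 O = 26 + 29 \left(-66\right) = 26 - 1914 = -1888$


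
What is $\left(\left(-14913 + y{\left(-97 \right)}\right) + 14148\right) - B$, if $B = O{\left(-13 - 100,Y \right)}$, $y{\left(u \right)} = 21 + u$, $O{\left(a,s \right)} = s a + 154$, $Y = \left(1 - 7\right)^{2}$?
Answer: $3073$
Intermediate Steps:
$Y = 36$ ($Y = \left(-6\right)^{2} = 36$)
$O{\left(a,s \right)} = 154 + a s$ ($O{\left(a,s \right)} = a s + 154 = 154 + a s$)
$B = -3914$ ($B = 154 + \left(-13 - 100\right) 36 = 154 - 4068 = -3914$)
$\left(\left(-14913 + y{\left(-97 \right)}\right) + 14148\right) - B = \left(\left(-14913 + \left(21 - 97\right)\right) + 14148\right) - -3914 = \left(\left(-14913 - 76\right) + 14148\right) + 3914 = \left(-14989 + 14148\right) + 3914 = -841 + 3914 = 3073$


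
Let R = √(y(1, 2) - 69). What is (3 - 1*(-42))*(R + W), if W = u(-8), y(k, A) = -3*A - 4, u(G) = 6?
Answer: 270 + 45*I*√79 ≈ 270.0 + 399.97*I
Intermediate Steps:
y(k, A) = -4 - 3*A
W = 6
R = I*√79 (R = √((-4 - 3*2) - 69) = √((-4 - 6) - 69) = √(-10 - 69) = √(-79) = I*√79 ≈ 8.8882*I)
(3 - 1*(-42))*(R + W) = (3 - 1*(-42))*(I*√79 + 6) = (3 + 42)*(6 + I*√79) = 45*(6 + I*√79) = 270 + 45*I*√79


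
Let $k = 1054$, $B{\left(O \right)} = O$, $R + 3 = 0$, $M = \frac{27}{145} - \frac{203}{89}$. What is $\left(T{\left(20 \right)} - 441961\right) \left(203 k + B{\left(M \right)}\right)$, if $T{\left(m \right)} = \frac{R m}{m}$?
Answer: $- \frac{1220330037983192}{12905} \approx -9.4563 \cdot 10^{10}$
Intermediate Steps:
$M = - \frac{27032}{12905}$ ($M = 27 \cdot \frac{1}{145} - \frac{203}{89} = \frac{27}{145} - \frac{203}{89} = - \frac{27032}{12905} \approx -2.0947$)
$R = -3$ ($R = -3 + 0 = -3$)
$T{\left(m \right)} = -3$ ($T{\left(m \right)} = \frac{\left(-3\right) m}{m} = -3$)
$\left(T{\left(20 \right)} - 441961\right) \left(203 k + B{\left(M \right)}\right) = \left(-3 - 441961\right) \left(203 \cdot 1054 - \frac{27032}{12905}\right) = - 441964 \left(213962 - \frac{27032}{12905}\right) = \left(-441964\right) \frac{2761152578}{12905} = - \frac{1220330037983192}{12905}$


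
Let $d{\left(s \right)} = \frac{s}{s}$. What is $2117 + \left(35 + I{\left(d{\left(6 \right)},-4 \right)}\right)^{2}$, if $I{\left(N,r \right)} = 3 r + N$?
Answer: $2693$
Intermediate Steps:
$d{\left(s \right)} = 1$
$I{\left(N,r \right)} = N + 3 r$
$2117 + \left(35 + I{\left(d{\left(6 \right)},-4 \right)}\right)^{2} = 2117 + \left(35 + \left(1 + 3 \left(-4\right)\right)\right)^{2} = 2117 + \left(35 + \left(1 - 12\right)\right)^{2} = 2117 + \left(35 - 11\right)^{2} = 2117 + 24^{2} = 2117 + 576 = 2693$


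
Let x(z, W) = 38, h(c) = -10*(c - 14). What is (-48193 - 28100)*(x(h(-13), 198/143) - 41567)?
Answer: 3168371997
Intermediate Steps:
h(c) = 140 - 10*c (h(c) = -10*(-14 + c) = 140 - 10*c)
(-48193 - 28100)*(x(h(-13), 198/143) - 41567) = (-48193 - 28100)*(38 - 41567) = -76293*(-41529) = 3168371997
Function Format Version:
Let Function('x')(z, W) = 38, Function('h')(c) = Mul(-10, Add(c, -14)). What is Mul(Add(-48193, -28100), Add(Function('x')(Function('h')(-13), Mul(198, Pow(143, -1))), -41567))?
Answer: 3168371997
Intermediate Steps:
Function('h')(c) = Add(140, Mul(-10, c)) (Function('h')(c) = Mul(-10, Add(-14, c)) = Add(140, Mul(-10, c)))
Mul(Add(-48193, -28100), Add(Function('x')(Function('h')(-13), Mul(198, Pow(143, -1))), -41567)) = Mul(Add(-48193, -28100), Add(38, -41567)) = Mul(-76293, -41529) = 3168371997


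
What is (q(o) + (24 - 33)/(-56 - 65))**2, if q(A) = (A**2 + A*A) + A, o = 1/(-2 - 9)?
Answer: 0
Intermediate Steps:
o = -1/11 (o = 1/(-11) = -1/11 ≈ -0.090909)
q(A) = A + 2*A**2 (q(A) = (A**2 + A**2) + A = 2*A**2 + A = A + 2*A**2)
(q(o) + (24 - 33)/(-56 - 65))**2 = (-(1 + 2*(-1/11))/11 + (24 - 33)/(-56 - 65))**2 = (-(1 - 2/11)/11 - 9/(-121))**2 = (-1/11*9/11 - 9*(-1/121))**2 = (-9/121 + 9/121)**2 = 0**2 = 0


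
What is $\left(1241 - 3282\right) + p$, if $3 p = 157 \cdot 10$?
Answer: $- \frac{4553}{3} \approx -1517.7$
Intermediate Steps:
$p = \frac{1570}{3}$ ($p = \frac{157 \cdot 10}{3} = \frac{1}{3} \cdot 1570 = \frac{1570}{3} \approx 523.33$)
$\left(1241 - 3282\right) + p = \left(1241 - 3282\right) + \frac{1570}{3} = -2041 + \frac{1570}{3} = - \frac{4553}{3}$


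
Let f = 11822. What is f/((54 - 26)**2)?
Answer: 5911/392 ≈ 15.079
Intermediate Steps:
f/((54 - 26)**2) = 11822/((54 - 26)**2) = 11822/(28**2) = 11822/784 = 11822*(1/784) = 5911/392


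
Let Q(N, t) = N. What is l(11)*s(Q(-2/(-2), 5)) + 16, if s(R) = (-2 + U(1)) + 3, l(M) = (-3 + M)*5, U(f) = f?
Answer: 96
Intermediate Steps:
l(M) = -15 + 5*M
s(R) = 2 (s(R) = (-2 + 1) + 3 = -1 + 3 = 2)
l(11)*s(Q(-2/(-2), 5)) + 16 = (-15 + 5*11)*2 + 16 = (-15 + 55)*2 + 16 = 40*2 + 16 = 80 + 16 = 96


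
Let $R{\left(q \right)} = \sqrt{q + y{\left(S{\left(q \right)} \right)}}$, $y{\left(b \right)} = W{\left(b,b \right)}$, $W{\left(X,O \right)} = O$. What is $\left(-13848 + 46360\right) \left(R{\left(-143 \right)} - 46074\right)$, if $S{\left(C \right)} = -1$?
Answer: $-1497957888 + 390144 i \approx -1.498 \cdot 10^{9} + 3.9014 \cdot 10^{5} i$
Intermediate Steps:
$y{\left(b \right)} = b$
$R{\left(q \right)} = \sqrt{-1 + q}$ ($R{\left(q \right)} = \sqrt{q - 1} = \sqrt{-1 + q}$)
$\left(-13848 + 46360\right) \left(R{\left(-143 \right)} - 46074\right) = \left(-13848 + 46360\right) \left(\sqrt{-1 - 143} - 46074\right) = 32512 \left(\sqrt{-144} - 46074\right) = 32512 \left(12 i - 46074\right) = 32512 \left(-46074 + 12 i\right) = -1497957888 + 390144 i$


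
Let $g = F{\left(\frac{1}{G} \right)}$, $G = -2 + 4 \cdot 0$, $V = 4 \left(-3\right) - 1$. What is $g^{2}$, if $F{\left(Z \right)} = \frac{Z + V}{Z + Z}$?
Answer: $\frac{729}{4} \approx 182.25$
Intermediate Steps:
$V = -13$ ($V = -12 - 1 = -13$)
$G = -2$ ($G = -2 + 0 = -2$)
$F{\left(Z \right)} = \frac{-13 + Z}{2 Z}$ ($F{\left(Z \right)} = \frac{Z - 13}{Z + Z} = \frac{-13 + Z}{2 Z}$)
$g = \frac{27}{2}$ ($g = \frac{-13 + \frac{1}{-2}}{2 \frac{1}{-2}} = \frac{-13 - \frac{1}{2}}{2 \left(- \frac{1}{2}\right)} = \frac{1}{2} \left(-2\right) \left(- \frac{27}{2}\right) = \frac{27}{2} \approx 13.5$)
$g^{2} = \left(\frac{27}{2}\right)^{2} = \frac{729}{4}$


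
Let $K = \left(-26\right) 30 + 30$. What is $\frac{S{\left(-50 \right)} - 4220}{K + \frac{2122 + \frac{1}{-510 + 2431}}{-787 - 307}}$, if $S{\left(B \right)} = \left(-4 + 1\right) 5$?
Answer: $\frac{8900165890}{1580256863} \approx 5.6321$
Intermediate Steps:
$S{\left(B \right)} = -15$ ($S{\left(B \right)} = \left(-3\right) 5 = -15$)
$K = -750$ ($K = -780 + 30 = -750$)
$\frac{S{\left(-50 \right)} - 4220}{K + \frac{2122 + \frac{1}{-510 + 2431}}{-787 - 307}} = \frac{-15 - 4220}{-750 + \frac{2122 + \frac{1}{-510 + 2431}}{-787 - 307}} = - \frac{4235}{-750 + \frac{2122 + \frac{1}{1921}}{-1094}} = - \frac{4235}{-750 + \left(2122 + \frac{1}{1921}\right) \left(- \frac{1}{1094}\right)} = - \frac{4235}{-750 + \frac{4076363}{1921} \left(- \frac{1}{1094}\right)} = - \frac{4235}{-750 - \frac{4076363}{2101574}} = - \frac{4235}{- \frac{1580256863}{2101574}} = \left(-4235\right) \left(- \frac{2101574}{1580256863}\right) = \frac{8900165890}{1580256863}$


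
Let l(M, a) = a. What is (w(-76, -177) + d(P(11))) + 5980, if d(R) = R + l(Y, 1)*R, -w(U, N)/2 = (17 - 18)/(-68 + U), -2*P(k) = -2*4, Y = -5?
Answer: 431135/72 ≈ 5988.0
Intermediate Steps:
P(k) = 4 (P(k) = -(-1)*4 = -1/2*(-8) = 4)
w(U, N) = 2/(-68 + U) (w(U, N) = -2*(17 - 18)/(-68 + U) = -(-2)/(-68 + U) = 2/(-68 + U))
d(R) = 2*R (d(R) = R + 1*R = R + R = 2*R)
(w(-76, -177) + d(P(11))) + 5980 = (2/(-68 - 76) + 2*4) + 5980 = (2/(-144) + 8) + 5980 = (2*(-1/144) + 8) + 5980 = (-1/72 + 8) + 5980 = 575/72 + 5980 = 431135/72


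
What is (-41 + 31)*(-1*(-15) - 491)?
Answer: 4760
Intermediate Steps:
(-41 + 31)*(-1*(-15) - 491) = -10*(15 - 491) = -10*(-476) = 4760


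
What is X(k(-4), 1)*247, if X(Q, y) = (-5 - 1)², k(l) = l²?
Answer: 8892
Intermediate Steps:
X(Q, y) = 36 (X(Q, y) = (-6)² = 36)
X(k(-4), 1)*247 = 36*247 = 8892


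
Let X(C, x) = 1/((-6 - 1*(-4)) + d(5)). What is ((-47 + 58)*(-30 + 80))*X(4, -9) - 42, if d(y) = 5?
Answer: 424/3 ≈ 141.33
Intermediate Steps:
X(C, x) = ⅓ (X(C, x) = 1/((-6 - 1*(-4)) + 5) = 1/((-6 + 4) + 5) = 1/(-2 + 5) = 1/3 = ⅓)
((-47 + 58)*(-30 + 80))*X(4, -9) - 42 = ((-47 + 58)*(-30 + 80))*(⅓) - 42 = (11*50)*(⅓) - 42 = 550*(⅓) - 42 = 550/3 - 42 = 424/3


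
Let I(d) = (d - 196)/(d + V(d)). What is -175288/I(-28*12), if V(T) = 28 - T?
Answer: 175288/19 ≈ 9225.7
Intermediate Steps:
I(d) = -7 + d/28 (I(d) = (d - 196)/(d + (28 - d)) = (-196 + d)/28 = (-196 + d)*(1/28) = -7 + d/28)
-175288/I(-28*12) = -175288/(-7 + (-28*12)/28) = -175288/(-7 + (1/28)*(-336)) = -175288/(-7 - 12) = -175288/(-19) = -175288*(-1/19) = 175288/19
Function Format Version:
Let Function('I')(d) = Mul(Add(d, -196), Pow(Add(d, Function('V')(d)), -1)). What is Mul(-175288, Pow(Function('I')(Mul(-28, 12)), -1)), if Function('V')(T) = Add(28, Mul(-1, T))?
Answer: Rational(175288, 19) ≈ 9225.7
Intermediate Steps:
Function('I')(d) = Add(-7, Mul(Rational(1, 28), d)) (Function('I')(d) = Mul(Add(d, -196), Pow(Add(d, Add(28, Mul(-1, d))), -1)) = Mul(Add(-196, d), Pow(28, -1)) = Mul(Add(-196, d), Rational(1, 28)) = Add(-7, Mul(Rational(1, 28), d)))
Mul(-175288, Pow(Function('I')(Mul(-28, 12)), -1)) = Mul(-175288, Pow(Add(-7, Mul(Rational(1, 28), Mul(-28, 12))), -1)) = Mul(-175288, Pow(Add(-7, Mul(Rational(1, 28), -336)), -1)) = Mul(-175288, Pow(Add(-7, -12), -1)) = Mul(-175288, Pow(-19, -1)) = Mul(-175288, Rational(-1, 19)) = Rational(175288, 19)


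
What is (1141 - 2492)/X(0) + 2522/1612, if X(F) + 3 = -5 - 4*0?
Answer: 42269/248 ≈ 170.44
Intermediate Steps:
X(F) = -8 (X(F) = -3 + (-5 - 4*0) = -3 + (-5 + 0) = -3 - 5 = -8)
(1141 - 2492)/X(0) + 2522/1612 = (1141 - 2492)/(-8) + 2522/1612 = -1351*(-1/8) + 2522*(1/1612) = 1351/8 + 97/62 = 42269/248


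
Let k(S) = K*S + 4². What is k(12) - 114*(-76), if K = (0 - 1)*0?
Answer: 8680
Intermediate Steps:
K = 0 (K = -1*0 = 0)
k(S) = 16 (k(S) = 0*S + 4² = 0 + 16 = 16)
k(12) - 114*(-76) = 16 - 114*(-76) = 16 + 8664 = 8680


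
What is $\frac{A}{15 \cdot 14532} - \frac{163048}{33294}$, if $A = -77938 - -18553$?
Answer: $- \frac{416870747}{80638068} \approx -5.1697$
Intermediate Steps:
$A = -59385$ ($A = -77938 + 18553 = -59385$)
$\frac{A}{15 \cdot 14532} - \frac{163048}{33294} = - \frac{59385}{15 \cdot 14532} - \frac{163048}{33294} = - \frac{59385}{217980} - \frac{81524}{16647} = \left(-59385\right) \frac{1}{217980} - \frac{81524}{16647} = - \frac{3959}{14532} - \frac{81524}{16647} = - \frac{416870747}{80638068}$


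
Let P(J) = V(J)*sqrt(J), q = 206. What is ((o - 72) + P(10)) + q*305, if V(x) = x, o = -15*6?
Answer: 62668 + 10*sqrt(10) ≈ 62700.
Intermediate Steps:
o = -90
P(J) = J**(3/2) (P(J) = J*sqrt(J) = J**(3/2))
((o - 72) + P(10)) + q*305 = ((-90 - 72) + 10**(3/2)) + 206*305 = (-162 + 10*sqrt(10)) + 62830 = 62668 + 10*sqrt(10)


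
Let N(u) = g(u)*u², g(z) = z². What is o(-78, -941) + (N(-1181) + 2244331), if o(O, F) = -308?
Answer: 1945360491144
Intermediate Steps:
N(u) = u⁴ (N(u) = u²*u² = u⁴)
o(-78, -941) + (N(-1181) + 2244331) = -308 + ((-1181)⁴ + 2244331) = -308 + (1945358247121 + 2244331) = -308 + 1945360491452 = 1945360491144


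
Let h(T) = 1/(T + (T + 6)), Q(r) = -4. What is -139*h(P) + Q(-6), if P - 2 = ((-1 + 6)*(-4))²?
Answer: -3379/810 ≈ -4.1716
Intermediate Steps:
P = 402 (P = 2 + ((-1 + 6)*(-4))² = 2 + (5*(-4))² = 2 + (-20)² = 2 + 400 = 402)
h(T) = 1/(6 + 2*T) (h(T) = 1/(T + (6 + T)) = 1/(6 + 2*T))
-139*h(P) + Q(-6) = -139/(2*(3 + 402)) - 4 = -139/(2*405) - 4 = -139*1/810 - 4 = -139/810 - 4 = -3379/810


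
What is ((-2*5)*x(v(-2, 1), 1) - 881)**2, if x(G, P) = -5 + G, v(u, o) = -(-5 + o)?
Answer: 758641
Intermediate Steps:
v(u, o) = 5 - o
((-2*5)*x(v(-2, 1), 1) - 881)**2 = ((-2*5)*(-5 + (5 - 1*1)) - 881)**2 = (-10*(-5 + (5 - 1)) - 881)**2 = (-10*(-5 + 4) - 881)**2 = (-10*(-1) - 881)**2 = (10 - 881)**2 = (-871)**2 = 758641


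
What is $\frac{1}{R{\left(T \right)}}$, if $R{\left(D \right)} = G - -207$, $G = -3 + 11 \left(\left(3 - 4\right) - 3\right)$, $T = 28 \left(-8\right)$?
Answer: $\frac{1}{160} \approx 0.00625$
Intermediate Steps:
$T = -224$
$G = -47$ ($G = -3 + 11 \left(-1 - 3\right) = -3 + 11 \left(-4\right) = -3 - 44 = -47$)
$R{\left(D \right)} = 160$ ($R{\left(D \right)} = -47 - -207 = -47 + 207 = 160$)
$\frac{1}{R{\left(T \right)}} = \frac{1}{160}$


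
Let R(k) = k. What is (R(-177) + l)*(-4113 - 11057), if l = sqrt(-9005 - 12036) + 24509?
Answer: -369116440 - 15170*I*sqrt(21041) ≈ -3.6912e+8 - 2.2005e+6*I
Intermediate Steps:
l = 24509 + I*sqrt(21041) (l = sqrt(-21041) + 24509 = I*sqrt(21041) + 24509 = 24509 + I*sqrt(21041) ≈ 24509.0 + 145.06*I)
(R(-177) + l)*(-4113 - 11057) = (-177 + (24509 + I*sqrt(21041)))*(-4113 - 11057) = (24332 + I*sqrt(21041))*(-15170) = -369116440 - 15170*I*sqrt(21041)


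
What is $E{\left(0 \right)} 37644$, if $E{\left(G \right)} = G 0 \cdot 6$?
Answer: $0$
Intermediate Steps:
$E{\left(G \right)} = 0$ ($E{\left(G \right)} = 0 \cdot 6 = 0$)
$E{\left(0 \right)} 37644 = 0 \cdot 37644 = 0$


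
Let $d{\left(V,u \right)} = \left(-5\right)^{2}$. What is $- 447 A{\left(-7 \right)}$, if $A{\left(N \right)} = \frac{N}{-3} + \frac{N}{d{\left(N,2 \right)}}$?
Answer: $- \frac{22946}{25} \approx -917.84$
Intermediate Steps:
$d{\left(V,u \right)} = 25$
$A{\left(N \right)} = - \frac{22 N}{75}$ ($A{\left(N \right)} = \frac{N}{-3} + \frac{N}{25} = N \left(- \frac{1}{3}\right) + N \frac{1}{25} = - \frac{N}{3} + \frac{N}{25} = - \frac{22 N}{75}$)
$- 447 A{\left(-7 \right)} = - 447 \left(\left(- \frac{22}{75}\right) \left(-7\right)\right) = \left(-447\right) \frac{154}{75} = - \frac{22946}{25}$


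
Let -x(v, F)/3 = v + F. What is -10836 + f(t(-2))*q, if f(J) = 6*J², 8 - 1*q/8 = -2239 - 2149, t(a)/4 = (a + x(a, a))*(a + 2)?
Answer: -10836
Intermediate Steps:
x(v, F) = -3*F - 3*v (x(v, F) = -3*(v + F) = -3*(F + v) = -3*F - 3*v)
t(a) = -20*a*(2 + a) (t(a) = 4*((a + (-3*a - 3*a))*(a + 2)) = 4*((a - 6*a)*(2 + a)) = 4*((-5*a)*(2 + a)) = 4*(-5*a*(2 + a)) = -20*a*(2 + a))
q = 35168 (q = 64 - 8*(-2239 - 2149) = 64 - 8*(-4388) = 64 + 35104 = 35168)
-10836 + f(t(-2))*q = -10836 + (6*(20*(-2)*(-2 - 1*(-2)))²)*35168 = -10836 + (6*(20*(-2)*(-2 + 2))²)*35168 = -10836 + (6*(20*(-2)*0)²)*35168 = -10836 + (6*0²)*35168 = -10836 + (6*0)*35168 = -10836 + 0*35168 = -10836 + 0 = -10836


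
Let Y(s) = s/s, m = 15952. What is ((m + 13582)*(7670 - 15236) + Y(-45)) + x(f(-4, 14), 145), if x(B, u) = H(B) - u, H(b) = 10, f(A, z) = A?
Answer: -223454378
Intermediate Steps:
x(B, u) = 10 - u
Y(s) = 1
((m + 13582)*(7670 - 15236) + Y(-45)) + x(f(-4, 14), 145) = ((15952 + 13582)*(7670 - 15236) + 1) + (10 - 1*145) = (29534*(-7566) + 1) + (10 - 145) = (-223454244 + 1) - 135 = -223454243 - 135 = -223454378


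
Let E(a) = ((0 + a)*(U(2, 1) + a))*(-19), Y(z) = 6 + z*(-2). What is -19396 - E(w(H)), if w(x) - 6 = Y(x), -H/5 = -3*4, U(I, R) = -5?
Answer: 212480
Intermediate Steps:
Y(z) = 6 - 2*z
H = 60 (H = -(-15)*4 = -5*(-12) = 60)
w(x) = 12 - 2*x (w(x) = 6 + (6 - 2*x) = 12 - 2*x)
E(a) = -19*a*(-5 + a) (E(a) = ((0 + a)*(-5 + a))*(-19) = (a*(-5 + a))*(-19) = -19*a*(-5 + a))
-19396 - E(w(H)) = -19396 - 19*(12 - 2*60)*(5 - (12 - 2*60)) = -19396 - 19*(12 - 120)*(5 - (12 - 120)) = -19396 - 19*(-108)*(5 - 1*(-108)) = -19396 - 19*(-108)*(5 + 108) = -19396 - 19*(-108)*113 = -19396 - 1*(-231876) = -19396 + 231876 = 212480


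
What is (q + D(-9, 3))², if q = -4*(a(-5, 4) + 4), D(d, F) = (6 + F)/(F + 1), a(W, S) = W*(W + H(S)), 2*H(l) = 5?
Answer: 65025/16 ≈ 4064.1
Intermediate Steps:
H(l) = 5/2 (H(l) = (½)*5 = 5/2)
a(W, S) = W*(5/2 + W) (a(W, S) = W*(W + 5/2) = W*(5/2 + W))
D(d, F) = (6 + F)/(1 + F)
q = -66 (q = -4*((½)*(-5)*(5 + 2*(-5)) + 4) = -4*((½)*(-5)*(5 - 10) + 4) = -4*((½)*(-5)*(-5) + 4) = -4*(25/2 + 4) = -4*33/2 = -66)
(q + D(-9, 3))² = (-66 + (6 + 3)/(1 + 3))² = (-66 + 9/4)² = (-255/4)² = 65025/16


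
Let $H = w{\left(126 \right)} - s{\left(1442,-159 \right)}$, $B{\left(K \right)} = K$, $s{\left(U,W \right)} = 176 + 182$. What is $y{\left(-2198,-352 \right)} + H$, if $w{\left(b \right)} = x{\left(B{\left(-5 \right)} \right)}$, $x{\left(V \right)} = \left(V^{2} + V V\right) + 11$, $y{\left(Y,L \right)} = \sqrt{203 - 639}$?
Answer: $-297 + 2 i \sqrt{109} \approx -297.0 + 20.881 i$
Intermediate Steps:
$s{\left(U,W \right)} = 358$
$y{\left(Y,L \right)} = 2 i \sqrt{109}$ ($y{\left(Y,L \right)} = \sqrt{-436} = 2 i \sqrt{109}$)
$x{\left(V \right)} = 11 + 2 V^{2}$ ($x{\left(V \right)} = \left(V^{2} + V^{2}\right) + 11 = 2 V^{2} + 11 = 11 + 2 V^{2}$)
$w{\left(b \right)} = 61$ ($w{\left(b \right)} = 11 + 2 \left(-5\right)^{2} = 11 + 2 \cdot 25 = 11 + 50 = 61$)
$H = -297$ ($H = 61 - 358 = -297$)
$y{\left(-2198,-352 \right)} + H = 2 i \sqrt{109} - 297 = -297 + 2 i \sqrt{109}$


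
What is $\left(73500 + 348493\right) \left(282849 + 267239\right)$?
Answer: $232133285384$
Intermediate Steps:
$\left(73500 + 348493\right) \left(282849 + 267239\right) = 421993 \cdot 550088 = 232133285384$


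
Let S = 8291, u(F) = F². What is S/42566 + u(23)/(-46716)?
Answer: 182402471/994256628 ≈ 0.18346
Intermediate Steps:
S/42566 + u(23)/(-46716) = 8291/42566 + 23²/(-46716) = 8291*(1/42566) + 529*(-1/46716) = 8291/42566 - 529/46716 = 182402471/994256628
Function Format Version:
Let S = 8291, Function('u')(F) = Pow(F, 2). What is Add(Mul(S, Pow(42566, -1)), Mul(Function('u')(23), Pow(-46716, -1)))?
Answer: Rational(182402471, 994256628) ≈ 0.18346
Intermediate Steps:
Add(Mul(S, Pow(42566, -1)), Mul(Function('u')(23), Pow(-46716, -1))) = Add(Mul(8291, Pow(42566, -1)), Mul(Pow(23, 2), Pow(-46716, -1))) = Add(Mul(8291, Rational(1, 42566)), Mul(529, Rational(-1, 46716))) = Add(Rational(8291, 42566), Rational(-529, 46716)) = Rational(182402471, 994256628)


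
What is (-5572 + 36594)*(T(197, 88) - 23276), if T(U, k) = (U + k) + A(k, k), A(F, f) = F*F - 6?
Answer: -473178566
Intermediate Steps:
A(F, f) = -6 + F² (A(F, f) = F² - 6 = -6 + F²)
T(U, k) = -6 + U + k + k² (T(U, k) = (U + k) + (-6 + k²) = -6 + U + k + k²)
(-5572 + 36594)*(T(197, 88) - 23276) = (-5572 + 36594)*((-6 + 197 + 88 + 88²) - 23276) = 31022*((-6 + 197 + 88 + 7744) - 23276) = 31022*(8023 - 23276) = 31022*(-15253) = -473178566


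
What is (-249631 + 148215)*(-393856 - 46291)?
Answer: 44637948152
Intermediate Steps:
(-249631 + 148215)*(-393856 - 46291) = -101416*(-440147) = 44637948152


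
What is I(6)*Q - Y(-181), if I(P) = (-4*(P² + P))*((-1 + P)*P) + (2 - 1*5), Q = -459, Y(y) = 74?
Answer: 2314663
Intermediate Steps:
I(P) = -3 + P*(-1 + P)*(-4*P - 4*P²) (I(P) = (-4*(P + P²))*(P*(-1 + P)) + (2 - 5) = (-4*P - 4*P²)*(P*(-1 + P)) - 3 = P*(-1 + P)*(-4*P - 4*P²) - 3 = -3 + P*(-1 + P)*(-4*P - 4*P²))
I(6)*Q - Y(-181) = (-3 - 4*6⁴ + 4*6²)*(-459) - 1*74 = (-3 - 4*1296 + 4*36)*(-459) - 74 = (-3 - 5184 + 144)*(-459) - 74 = -5043*(-459) - 74 = 2314737 - 74 = 2314663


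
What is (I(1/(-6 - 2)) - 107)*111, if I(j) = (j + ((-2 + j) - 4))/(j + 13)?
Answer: -1228881/103 ≈ -11931.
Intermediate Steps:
I(j) = (-6 + 2*j)/(13 + j) (I(j) = (j + (-6 + j))/(13 + j) = (-6 + 2*j)/(13 + j))
(I(1/(-6 - 2)) - 107)*111 = (2*(-3 + 1/(-6 - 2))/(13 + 1/(-6 - 2)) - 107)*111 = (2*(-3 + 1/(-8))/(13 + 1/(-8)) - 107)*111 = (2*(-3 - ⅛)/(13 - ⅛) - 107)*111 = (2*(-25/8)/(103/8) - 107)*111 = (2*(8/103)*(-25/8) - 107)*111 = (-50/103 - 107)*111 = -11071/103*111 = -1228881/103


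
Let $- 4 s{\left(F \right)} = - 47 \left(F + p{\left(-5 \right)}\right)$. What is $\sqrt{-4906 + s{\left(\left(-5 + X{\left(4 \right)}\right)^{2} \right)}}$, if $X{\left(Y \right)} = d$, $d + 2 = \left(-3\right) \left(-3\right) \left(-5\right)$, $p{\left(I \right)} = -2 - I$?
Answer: $\frac{\sqrt{107605}}{2} \approx 164.02$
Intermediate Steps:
$d = -47$ ($d = -2 + \left(-3\right) \left(-3\right) \left(-5\right) = -2 + 9 \left(-5\right) = -2 - 45 = -47$)
$X{\left(Y \right)} = -47$
$s{\left(F \right)} = \frac{141}{4} + \frac{47 F}{4}$ ($s{\left(F \right)} = - \frac{\left(-47\right) \left(F - -3\right)}{4} = - \frac{\left(-47\right) \left(F + \left(-2 + 5\right)\right)}{4} = - \frac{\left(-47\right) \left(F + 3\right)}{4} = - \frac{\left(-47\right) \left(3 + F\right)}{4} = - \frac{-141 - 47 F}{4} = \frac{141}{4} + \frac{47 F}{4}$)
$\sqrt{-4906 + s{\left(\left(-5 + X{\left(4 \right)}\right)^{2} \right)}} = \sqrt{-4906 + \left(\frac{141}{4} + \frac{47 \left(-5 - 47\right)^{2}}{4}\right)} = \sqrt{-4906 + \left(\frac{141}{4} + \frac{47 \left(-52\right)^{2}}{4}\right)} = \sqrt{-4906 + \left(\frac{141}{4} + \frac{47}{4} \cdot 2704\right)} = \sqrt{-4906 + \left(\frac{141}{4} + 31772\right)} = \sqrt{-4906 + \frac{127229}{4}} = \sqrt{\frac{107605}{4}} = \frac{\sqrt{107605}}{2}$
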